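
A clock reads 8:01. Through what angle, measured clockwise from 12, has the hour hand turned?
The hour hand moves 30 degrees per hour and 0.5 degrees per minute.
At 8:01: (8) x 30 + 1 x 0.5 = 240 + 0.5 = 240.5 degrees

Final answer: 240.5 degrees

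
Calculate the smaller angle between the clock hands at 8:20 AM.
Hour hand position: 8 x 30 + 20 x 0.5 = 250 degrees
Minute hand position: 20 x 6 = 120 degrees
Difference: |250 - 120| = 130 degrees
The angle between the hands is 130 degrees

Final answer: 130 degrees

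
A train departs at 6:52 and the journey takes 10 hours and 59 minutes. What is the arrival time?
Starting time: 6:52
Adding 59 minutes to 52 minutes: 52 + 59 = 111 minutes = 1 hour and 51 minutes
Adding 10 hours: 6 + 10 + 1 (carry) = 17 - 12 = 5
Final time: 5:51

Final answer: 5:51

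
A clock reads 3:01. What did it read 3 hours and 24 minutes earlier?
Starting time: 3:01 = 181 total minutes past 12:00
Subtracting: 3 hours and 24 minutes = 204 minutes
181 - 204 = -23 (negative, add 12 hours = 720) = 697 minutes
= 11 hours and 37 minutes past 12:00 = 11:37

Final answer: 11:37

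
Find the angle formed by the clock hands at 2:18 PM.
Hour hand position: 2 x 30 + 18 x 0.5 = 69 degrees
Minute hand position: 18 x 6 = 108 degrees
Difference: |69 - 108| = 39 degrees
The angle between the hands is 39 degrees

Final answer: 39 degrees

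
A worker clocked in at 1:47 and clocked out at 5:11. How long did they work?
From 1:47 to 5:11:
(5 x 60 + 11) - (1 x 60 + 47) = 311 - 107 = 204 minutes
= 3 hours and 24 minutes

Final answer: 3 hours and 24 minutes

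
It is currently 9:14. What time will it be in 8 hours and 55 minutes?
Starting time: 9:14
Adding 55 minutes to 14 minutes: 14 + 55 = 69 minutes = 1 hour and 9 minutes
Adding 8 hours: 9 + 8 + 1 (carry) = 18 - 12 = 6
Final time: 6:09

Final answer: 6:09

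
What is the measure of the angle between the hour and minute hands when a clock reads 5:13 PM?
Hour hand position: 5 x 30 + 13 x 0.5 = 156.5 degrees
Minute hand position: 13 x 6 = 78 degrees
Difference: |156.5 - 78| = 78.5 degrees
The angle between the hands is 78.5 degrees

Final answer: 78.5 degrees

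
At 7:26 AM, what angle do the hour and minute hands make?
Hour hand position: 7 x 30 + 26 x 0.5 = 223 degrees
Minute hand position: 26 x 6 = 156 degrees
Difference: |223 - 156| = 67 degrees
The angle between the hands is 67 degrees

Final answer: 67 degrees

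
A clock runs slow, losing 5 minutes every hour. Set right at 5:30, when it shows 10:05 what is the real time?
For every 60 true minutes, the faulty clock advances 55 minutes, so 1 faulty-clock minute corresponds to 60/55 true minutes.
From 5:30 to 10:05 on the faulty dial is 275 minutes.
True elapsed: 275 x 60/55 = 300 minutes = 5 hours.
True time: 5:30 + 5 hours = 10:30.

Final answer: 10:30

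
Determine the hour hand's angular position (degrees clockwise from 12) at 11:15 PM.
The hour hand moves 30 degrees per hour and 0.5 degrees per minute.
At 11:15: (11) x 30 + 15 x 0.5 = 330 + 7.5 = 337.5 degrees

Final answer: 337.5 degrees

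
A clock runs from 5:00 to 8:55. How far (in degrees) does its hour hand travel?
The hour hand moves 0.5 degrees per minute.
Time elapsed: 8:55 - 5:00 = 235 minutes
Angular displacement: 235 x 0.5 = 117.5 degrees

Final answer: 117.5 degrees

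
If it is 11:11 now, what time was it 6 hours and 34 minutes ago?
Starting time: 11:11 = 671 total minutes past 12:00
Subtracting: 6 hours and 34 minutes = 394 minutes
671 - 394 = 277 minutes
= 4 hours and 37 minutes past 12:00 = 4:37

Final answer: 4:37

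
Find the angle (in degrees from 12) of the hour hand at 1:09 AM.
The hour hand moves 30 degrees per hour and 0.5 degrees per minute.
At 1:09: (1) x 30 + 9 x 0.5 = 30 + 4.5 = 34.5 degrees

Final answer: 34.5 degrees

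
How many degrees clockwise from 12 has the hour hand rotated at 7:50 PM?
The hour hand moves 30 degrees per hour and 0.5 degrees per minute.
At 7:50: (7) x 30 + 50 x 0.5 = 210 + 25 = 235 degrees

Final answer: 235 degrees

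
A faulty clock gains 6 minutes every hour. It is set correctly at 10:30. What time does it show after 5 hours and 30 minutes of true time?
For every 60 true minutes, the faulty clock advances 60 + 6 = 66 minutes.
True elapsed: 5 hours and 30 minutes = 330 minutes.
Faulty clock advances: 330 x 66/60 = 363 minutes (drift: 33 minutes ahead).
Shown time: 10:30 + 363 minutes = 4:33.

Final answer: 4:33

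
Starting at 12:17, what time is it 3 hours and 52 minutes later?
Starting time: 12:17
Adding 52 minutes to 17 minutes: 17 + 52 = 69 minutes = 1 hour and 9 minutes
Adding 3 hours: 12 + 3 + 1 (carry) = 16 - 12 = 4
Final time: 4:09

Final answer: 4:09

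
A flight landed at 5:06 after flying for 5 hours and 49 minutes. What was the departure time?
Starting time: 5:06 = 306 total minutes past 12:00
Subtracting: 5 hours and 49 minutes = 349 minutes
306 - 349 = -43 (negative, add 12 hours = 720) = 677 minutes
= 11 hours and 17 minutes past 12:00 = 11:17

Final answer: 11:17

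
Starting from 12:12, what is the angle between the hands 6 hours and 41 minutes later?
First find the time 6 hours and 41 minutes after 12:12.
Total minutes: 12 x 60 + 12 + 6 x 60 + 41 = 1133.
1133 mod 720 = 413 minutes = 6:53.
Now compute the angle at 6:53:
Hour hand: 6 x 30 + 53 x 0.5 = 206.5 degrees
Minute hand: 53 x 6 = 318 degrees
Difference: |206.5 - 318| = 111.5 degrees
The angle is 111.5 degrees

Final answer: 111.5 degrees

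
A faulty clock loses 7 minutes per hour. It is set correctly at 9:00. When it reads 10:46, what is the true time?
For every 60 true minutes, the faulty clock advances 53 minutes, so 1 faulty-clock minute corresponds to 60/53 true minutes.
From 9:00 to 10:46 on the faulty dial is 106 minutes.
True elapsed: 106 x 60/53 = 120 minutes = 2 hours.
True time: 9:00 + 2 hours = 11:00.

Final answer: 11:00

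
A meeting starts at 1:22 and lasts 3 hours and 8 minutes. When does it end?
Starting time: 1:22
Adding 8 minutes to 22 minutes: 22 + 8 = 30 minutes
Adding 3 hours: 1 + 3 = 4
Final time: 4:30

Final answer: 4:30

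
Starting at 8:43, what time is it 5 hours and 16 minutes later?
Starting time: 8:43
Adding 16 minutes to 43 minutes: 43 + 16 = 59 minutes
Adding 5 hours: 8 + 5 = 13 - 12 = 1
Final time: 1:59

Final answer: 1:59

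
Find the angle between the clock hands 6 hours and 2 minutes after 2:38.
First find the time 6 hours and 2 minutes after 2:38.
Total minutes: 2 x 60 + 38 + 6 x 60 + 2 = 520.
520 mod 720 = 520 minutes = 8:40.
Now compute the angle at 8:40:
Hour hand: 8 x 30 + 40 x 0.5 = 260 degrees
Minute hand: 40 x 6 = 240 degrees
Difference: |260 - 240| = 20 degrees
The angle is 20 degrees

Final answer: 20 degrees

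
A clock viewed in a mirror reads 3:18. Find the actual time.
Reflection across the vertical (12-6) axis maps a hand at angle A degrees to (360 - A) degrees, which sends a reading of T minutes past 12:00 to (720 - T) minutes past 12:00.
Mirror reads 3:18 = 198 minutes past 12:00.
Actual time: (720 - 198) mod 720 = 522 minutes = 8:42.

Final answer: 8:42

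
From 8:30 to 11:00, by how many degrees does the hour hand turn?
The hour hand moves 0.5 degrees per minute.
Time elapsed: 11:00 - 8:30 = 150 minutes
Angular displacement: 150 x 0.5 = 75 degrees

Final answer: 75 degrees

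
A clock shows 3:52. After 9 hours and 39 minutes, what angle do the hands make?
First find the time 9 hours and 39 minutes after 3:52.
Total minutes: 3 x 60 + 52 + 9 x 60 + 39 = 811.
811 mod 720 = 91 minutes = 1:31.
Now compute the angle at 1:31:
Hour hand: 1 x 30 + 31 x 0.5 = 45.5 degrees
Minute hand: 31 x 6 = 186 degrees
Difference: |45.5 - 186| = 140.5 degrees
The angle is 140.5 degrees

Final answer: 140.5 degrees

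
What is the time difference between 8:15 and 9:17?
From 8:15 to 9:17:
(9 x 60 + 17) - (8 x 60 + 15) = 557 - 495 = 62 minutes
= 1 hour and 2 minutes

Final answer: 1 hour and 2 minutes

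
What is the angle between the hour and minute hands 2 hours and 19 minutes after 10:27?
First find the time 2 hours and 19 minutes after 10:27.
Total minutes: 10 x 60 + 27 + 2 x 60 + 19 = 766.
766 mod 720 = 46 minutes = 12:46.
Now compute the angle at 12:46:
Hour hand: 0 x 30 + 46 x 0.5 = 23 degrees
Minute hand: 46 x 6 = 276 degrees
Difference: |23 - 276| = 253 degrees
Smaller angle: 360 - 253 = 107 degrees

Final answer: 107 degrees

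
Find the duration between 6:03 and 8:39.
From 6:03 to 8:39:
(8 x 60 + 39) - (6 x 60 + 3) = 519 - 363 = 156 minutes
= 2 hours and 36 minutes

Final answer: 2 hours and 36 minutes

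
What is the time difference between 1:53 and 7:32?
From 1:53 to 7:32:
(7 x 60 + 32) - (1 x 60 + 53) = 452 - 113 = 339 minutes
= 5 hours and 39 minutes

Final answer: 5 hours and 39 minutes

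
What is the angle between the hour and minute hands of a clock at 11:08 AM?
Hour hand position: 11 x 30 + 8 x 0.5 = 334 degrees
Minute hand position: 8 x 6 = 48 degrees
Difference: |334 - 48| = 286 degrees
Since 286 > 180, the smaller angle is 360 - 286 = 74 degrees

Final answer: 74 degrees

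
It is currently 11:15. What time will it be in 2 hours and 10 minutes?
Starting time: 11:15
Adding 10 minutes to 15 minutes: 15 + 10 = 25 minutes
Adding 2 hours: 11 + 2 = 13 - 12 = 1
Final time: 1:25

Final answer: 1:25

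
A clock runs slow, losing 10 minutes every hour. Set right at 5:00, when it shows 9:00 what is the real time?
For every 60 true minutes, the faulty clock advances 50 minutes, so 1 faulty-clock minute corresponds to 60/50 true minutes.
From 5:00 to 9:00 on the faulty dial is 240 minutes.
True elapsed: 240 x 60/50 = 288 minutes = 4 hours and 48 minutes.
True time: 5:00 + 4 hours and 48 minutes = 9:48.

Final answer: 9:48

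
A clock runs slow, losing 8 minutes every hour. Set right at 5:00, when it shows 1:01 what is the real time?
For every 60 true minutes, the faulty clock advances 52 minutes, so 1 faulty-clock minute corresponds to 60/52 true minutes.
From 5:00 to 1:01 on the faulty dial is 481 minutes.
True elapsed: 481 x 60/52 = 555 minutes = 9 hours and 15 minutes.
True time: 5:00 + 9 hours and 15 minutes = 2:15.

Final answer: 2:15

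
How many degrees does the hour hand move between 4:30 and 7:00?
The hour hand moves 0.5 degrees per minute.
Time elapsed: 7:00 - 4:30 = 150 minutes
Angular displacement: 150 x 0.5 = 75 degrees

Final answer: 75 degrees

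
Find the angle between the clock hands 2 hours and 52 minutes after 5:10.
First find the time 2 hours and 52 minutes after 5:10.
Total minutes: 5 x 60 + 10 + 2 x 60 + 52 = 482.
482 mod 720 = 482 minutes = 8:02.
Now compute the angle at 8:02:
Hour hand: 8 x 30 + 2 x 0.5 = 241 degrees
Minute hand: 2 x 6 = 12 degrees
Difference: |241 - 12| = 229 degrees
Smaller angle: 360 - 229 = 131 degrees

Final answer: 131 degrees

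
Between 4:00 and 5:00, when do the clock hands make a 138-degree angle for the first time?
At t minutes past 4:00, the hour hand is at 30 x 4 + 0.5t degrees and the minute hand is at 6t degrees.
The smaller angle between them is 138 degrees when |30H - 5.5t| = 138 or |30H - 5.5t| = 222.
With H = 4, solve 30 x 4 - 5.5t = +/- target for each target:
  t = (30 x 4 - 138) / 5.5 = -3.27 (outside (0, 60))
  t = (30 x 4 + 138) / 5.5 = 46.91
  t = (30 x 4 - 222) / 5.5 = -18.55 (outside (0, 60))
  t = (30 x 4 + 222) / 5.5 = 62.18 (outside (0, 60))
Valid solutions in (0, 60): {46.91} minutes.
The first occurrence is t = 46.91 minutes.
The hands form a 138-degree angle at 46.91 minutes past 4:00.

Final answer: 46.91 minutes past 4:00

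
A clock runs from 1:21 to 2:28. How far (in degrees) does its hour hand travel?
The hour hand moves 0.5 degrees per minute.
Time elapsed: 2:28 - 1:21 = 67 minutes
Angular displacement: 67 x 0.5 = 33.5 degrees

Final answer: 33.5 degrees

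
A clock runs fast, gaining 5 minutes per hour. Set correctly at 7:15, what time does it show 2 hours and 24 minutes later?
For every 60 true minutes, the faulty clock advances 60 + 5 = 65 minutes.
True elapsed: 2 hours and 24 minutes = 144 minutes.
Faulty clock advances: 144 x 65/60 = 156 minutes (drift: 12 minutes ahead).
Shown time: 7:15 + 156 minutes = 9:51.

Final answer: 9:51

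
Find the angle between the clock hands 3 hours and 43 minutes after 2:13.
First find the time 3 hours and 43 minutes after 2:13.
Total minutes: 2 x 60 + 13 + 3 x 60 + 43 = 356.
356 mod 720 = 356 minutes = 5:56.
Now compute the angle at 5:56:
Hour hand: 5 x 30 + 56 x 0.5 = 178 degrees
Minute hand: 56 x 6 = 336 degrees
Difference: |178 - 336| = 158 degrees
The angle is 158 degrees

Final answer: 158 degrees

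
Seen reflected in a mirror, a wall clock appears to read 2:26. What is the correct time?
Reflection across the vertical (12-6) axis maps a hand at angle A degrees to (360 - A) degrees, which sends a reading of T minutes past 12:00 to (720 - T) minutes past 12:00.
Mirror reads 2:26 = 146 minutes past 12:00.
Actual time: (720 - 146) mod 720 = 574 minutes = 9:34.

Final answer: 9:34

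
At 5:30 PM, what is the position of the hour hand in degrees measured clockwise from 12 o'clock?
The hour hand moves 30 degrees per hour and 0.5 degrees per minute.
At 5:30: (5) x 30 + 30 x 0.5 = 150 + 15 = 165 degrees

Final answer: 165 degrees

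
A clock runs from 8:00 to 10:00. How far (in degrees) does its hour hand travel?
The hour hand moves 0.5 degrees per minute.
Time elapsed: 10:00 - 8:00 = 120 minutes
Angular displacement: 120 x 0.5 = 60 degrees

Final answer: 60 degrees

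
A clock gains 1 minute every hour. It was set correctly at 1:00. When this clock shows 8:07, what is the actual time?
For every 60 true minutes, the faulty clock advances 61 minutes, so 1 faulty-clock minute corresponds to 60/61 true minutes.
From 1:00 to 8:07 on the faulty dial is 427 minutes.
True elapsed: 427 x 60/61 = 420 minutes = 7 hours.
True time: 1:00 + 7 hours = 8:00.

Final answer: 8:00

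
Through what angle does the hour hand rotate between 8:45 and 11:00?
The hour hand moves 0.5 degrees per minute.
Time elapsed: 11:00 - 8:45 = 135 minutes
Angular displacement: 135 x 0.5 = 67.5 degrees

Final answer: 67.5 degrees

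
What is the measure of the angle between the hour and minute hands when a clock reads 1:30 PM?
Hour hand position: 1 x 30 + 30 x 0.5 = 45 degrees
Minute hand position: 30 x 6 = 180 degrees
Difference: |45 - 180| = 135 degrees
The angle between the hands is 135 degrees

Final answer: 135 degrees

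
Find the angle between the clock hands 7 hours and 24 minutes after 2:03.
First find the time 7 hours and 24 minutes after 2:03.
Total minutes: 2 x 60 + 3 + 7 x 60 + 24 = 567.
567 mod 720 = 567 minutes = 9:27.
Now compute the angle at 9:27:
Hour hand: 9 x 30 + 27 x 0.5 = 283.5 degrees
Minute hand: 27 x 6 = 162 degrees
Difference: |283.5 - 162| = 121.5 degrees
The angle is 121.5 degrees

Final answer: 121.5 degrees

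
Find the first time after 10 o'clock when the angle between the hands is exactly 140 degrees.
At t minutes past 10:00, the hour hand is at 30 x 10 + 0.5t degrees and the minute hand is at 6t degrees.
The smaller angle between them is 140 degrees when |30H - 5.5t| = 140 or |30H - 5.5t| = 220.
With H = 10, solve 30 x 10 - 5.5t = +/- target for each target:
  t = (30 x 10 - 140) / 5.5 = 29.09
  t = (30 x 10 + 140) / 5.5 = 80 (outside (0, 60))
  t = (30 x 10 - 220) / 5.5 = 14.55
  t = (30 x 10 + 220) / 5.5 = 94.55 (outside (0, 60))
Valid solutions in (0, 60): {14.55, 29.09} minutes.
The first occurrence is t = 14.55 minutes.
The hands form a 140-degree angle at 14.55 minutes past 10:00.

Final answer: 14.55 minutes past 10:00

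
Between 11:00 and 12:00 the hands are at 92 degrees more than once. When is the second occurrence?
At t minutes past 11:00, the hour hand is at 30 x 11 + 0.5t degrees and the minute hand is at 6t degrees.
The smaller angle between them is 92 degrees when |30H - 5.5t| = 92 or |30H - 5.5t| = 268.
With H = 11, solve 30 x 11 - 5.5t = +/- target for each target:
  t = (30 x 11 - 92) / 5.5 = 43.27
  t = (30 x 11 + 92) / 5.5 = 76.73 (outside (0, 60))
  t = (30 x 11 - 268) / 5.5 = 11.27
  t = (30 x 11 + 268) / 5.5 = 108.73 (outside (0, 60))
Valid solutions in (0, 60): {11.27, 43.27} minutes.
The second occurrence is t = 43.27 minutes.
The hands form a 92-degree angle at 43.27 minutes past 11:00.

Final answer: 43.27 minutes past 11:00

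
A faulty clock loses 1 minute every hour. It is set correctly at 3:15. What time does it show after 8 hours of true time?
For every 60 true minutes, the faulty clock advances 60 - 1 = 59 minutes.
True elapsed: 8 hours = 480 minutes.
Faulty clock advances: 480 x 59/60 = 472 minutes (drift: 8 minutes behind).
Shown time: 3:15 + 472 minutes = 11:07.

Final answer: 11:07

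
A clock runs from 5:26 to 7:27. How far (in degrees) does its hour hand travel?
The hour hand moves 0.5 degrees per minute.
Time elapsed: 7:27 - 5:26 = 121 minutes
Angular displacement: 121 x 0.5 = 60.5 degrees

Final answer: 60.5 degrees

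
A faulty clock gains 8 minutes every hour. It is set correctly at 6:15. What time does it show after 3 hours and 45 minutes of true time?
For every 60 true minutes, the faulty clock advances 60 + 8 = 68 minutes.
True elapsed: 3 hours and 45 minutes = 225 minutes.
Faulty clock advances: 225 x 68/60 = 255 minutes (drift: 30 minutes ahead).
Shown time: 6:15 + 255 minutes = 10:30.

Final answer: 10:30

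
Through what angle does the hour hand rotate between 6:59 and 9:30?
The hour hand moves 0.5 degrees per minute.
Time elapsed: 9:30 - 6:59 = 151 minutes
Angular displacement: 151 x 0.5 = 75.5 degrees

Final answer: 75.5 degrees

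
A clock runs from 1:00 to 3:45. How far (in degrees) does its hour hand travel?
The hour hand moves 0.5 degrees per minute.
Time elapsed: 3:45 - 1:00 = 165 minutes
Angular displacement: 165 x 0.5 = 82.5 degrees

Final answer: 82.5 degrees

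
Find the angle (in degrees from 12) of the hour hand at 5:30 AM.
The hour hand moves 30 degrees per hour and 0.5 degrees per minute.
At 5:30: (5) x 30 + 30 x 0.5 = 150 + 15 = 165 degrees

Final answer: 165 degrees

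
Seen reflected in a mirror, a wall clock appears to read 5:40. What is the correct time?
Reflection across the vertical (12-6) axis maps a hand at angle A degrees to (360 - A) degrees, which sends a reading of T minutes past 12:00 to (720 - T) minutes past 12:00.
Mirror reads 5:40 = 340 minutes past 12:00.
Actual time: (720 - 340) mod 720 = 380 minutes = 6:20.

Final answer: 6:20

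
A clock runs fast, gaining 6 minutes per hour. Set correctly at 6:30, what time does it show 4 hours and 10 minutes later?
For every 60 true minutes, the faulty clock advances 60 + 6 = 66 minutes.
True elapsed: 4 hours and 10 minutes = 250 minutes.
Faulty clock advances: 250 x 66/60 = 275 minutes (drift: 25 minutes ahead).
Shown time: 6:30 + 275 minutes = 11:05.

Final answer: 11:05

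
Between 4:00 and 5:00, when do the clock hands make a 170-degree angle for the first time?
At t minutes past 4:00, the hour hand is at 30 x 4 + 0.5t degrees and the minute hand is at 6t degrees.
The smaller angle between them is 170 degrees when |30H - 5.5t| = 170 or |30H - 5.5t| = 190.
With H = 4, solve 30 x 4 - 5.5t = +/- target for each target:
  t = (30 x 4 - 170) / 5.5 = -9.09 (outside (0, 60))
  t = (30 x 4 + 170) / 5.5 = 52.73
  t = (30 x 4 - 190) / 5.5 = -12.73 (outside (0, 60))
  t = (30 x 4 + 190) / 5.5 = 56.36
Valid solutions in (0, 60): {52.73, 56.36} minutes.
The first occurrence is t = 52.73 minutes.
The hands form a 170-degree angle at 52.73 minutes past 4:00.

Final answer: 52.73 minutes past 4:00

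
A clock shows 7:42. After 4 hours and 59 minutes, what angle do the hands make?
First find the time 4 hours and 59 minutes after 7:42.
Total minutes: 7 x 60 + 42 + 4 x 60 + 59 = 761.
761 mod 720 = 41 minutes = 12:41.
Now compute the angle at 12:41:
Hour hand: 0 x 30 + 41 x 0.5 = 20.5 degrees
Minute hand: 41 x 6 = 246 degrees
Difference: |20.5 - 246| = 225.5 degrees
Smaller angle: 360 - 225.5 = 134.5 degrees

Final answer: 134.5 degrees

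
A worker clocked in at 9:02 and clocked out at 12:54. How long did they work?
From 9:02 to 12:54:
(12 x 60 + 54) - (9 x 60 + 2) = 774 - 542 = 232 minutes
= 3 hours and 52 minutes

Final answer: 3 hours and 52 minutes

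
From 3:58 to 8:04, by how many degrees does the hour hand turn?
The hour hand moves 0.5 degrees per minute.
Time elapsed: 8:04 - 3:58 = 246 minutes
Angular displacement: 246 x 0.5 = 123 degrees

Final answer: 123 degrees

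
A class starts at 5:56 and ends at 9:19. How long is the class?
From 5:56 to 9:19:
(9 x 60 + 19) - (5 x 60 + 56) = 559 - 356 = 203 minutes
= 3 hours and 23 minutes

Final answer: 3 hours and 23 minutes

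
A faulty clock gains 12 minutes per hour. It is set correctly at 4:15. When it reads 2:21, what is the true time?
For every 60 true minutes, the faulty clock advances 72 minutes, so 1 faulty-clock minute corresponds to 60/72 true minutes.
From 4:15 to 2:21 on the faulty dial is 606 minutes.
True elapsed: 606 x 60/72 = 505 minutes = 8 hours and 25 minutes.
True time: 4:15 + 8 hours and 25 minutes = 12:40.

Final answer: 12:40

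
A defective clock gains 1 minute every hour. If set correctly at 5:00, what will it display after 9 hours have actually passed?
For every 60 true minutes, the faulty clock advances 60 + 1 = 61 minutes.
True elapsed: 9 hours = 540 minutes.
Faulty clock advances: 540 x 61/60 = 549 minutes (drift: 9 minutes ahead).
Shown time: 5:00 + 549 minutes = 2:09.

Final answer: 2:09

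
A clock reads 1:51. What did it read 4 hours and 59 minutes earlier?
Starting time: 1:51 = 111 total minutes past 12:00
Subtracting: 4 hours and 59 minutes = 299 minutes
111 - 299 = -188 (negative, add 12 hours = 720) = 532 minutes
= 8 hours and 52 minutes past 12:00 = 8:52

Final answer: 8:52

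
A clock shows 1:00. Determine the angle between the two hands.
Hour hand position: 1 x 30 + 0 x 0.5 = 30 degrees
Minute hand position: 0 x 6 = 0 degrees
Difference: |30 - 0| = 30 degrees
The angle between the hands is 30 degrees

Final answer: 30 degrees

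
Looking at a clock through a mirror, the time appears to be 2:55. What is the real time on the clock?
Reflection across the vertical (12-6) axis maps a hand at angle A degrees to (360 - A) degrees, which sends a reading of T minutes past 12:00 to (720 - T) minutes past 12:00.
Mirror reads 2:55 = 175 minutes past 12:00.
Actual time: (720 - 175) mod 720 = 545 minutes = 9:05.

Final answer: 9:05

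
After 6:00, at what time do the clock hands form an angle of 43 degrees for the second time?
At t minutes past 6:00, the hour hand is at 30 x 6 + 0.5t degrees and the minute hand is at 6t degrees.
The smaller angle between them is 43 degrees when |30H - 5.5t| = 43 or |30H - 5.5t| = 317.
With H = 6, solve 30 x 6 - 5.5t = +/- target for each target:
  t = (30 x 6 - 43) / 5.5 = 24.91
  t = (30 x 6 + 43) / 5.5 = 40.55
  t = (30 x 6 - 317) / 5.5 = -24.91 (outside (0, 60))
  t = (30 x 6 + 317) / 5.5 = 90.36 (outside (0, 60))
Valid solutions in (0, 60): {24.91, 40.55} minutes.
The second occurrence is t = 40.55 minutes.
The hands form a 43-degree angle at 40.55 minutes past 6:00.

Final answer: 40.55 minutes past 6:00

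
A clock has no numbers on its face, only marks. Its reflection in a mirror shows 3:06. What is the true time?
Reflection across the vertical (12-6) axis maps a hand at angle A degrees to (360 - A) degrees, which sends a reading of T minutes past 12:00 to (720 - T) minutes past 12:00.
Mirror reads 3:06 = 186 minutes past 12:00.
Actual time: (720 - 186) mod 720 = 534 minutes = 8:54.

Final answer: 8:54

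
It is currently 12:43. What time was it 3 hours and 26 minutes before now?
Starting time: 12:43 = 43 total minutes past 12:00
Subtracting: 3 hours and 26 minutes = 206 minutes
43 - 206 = -163 (negative, add 12 hours = 720) = 557 minutes
= 9 hours and 17 minutes past 12:00 = 9:17

Final answer: 9:17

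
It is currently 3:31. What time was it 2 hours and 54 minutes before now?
Starting time: 3:31 = 211 total minutes past 12:00
Subtracting: 2 hours and 54 minutes = 174 minutes
211 - 174 = 37 minutes
= 37 minutes past 12:00 = 12:37

Final answer: 12:37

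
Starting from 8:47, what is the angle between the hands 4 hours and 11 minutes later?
First find the time 4 hours and 11 minutes after 8:47.
Total minutes: 8 x 60 + 47 + 4 x 60 + 11 = 778.
778 mod 720 = 58 minutes = 12:58.
Now compute the angle at 12:58:
Hour hand: 0 x 30 + 58 x 0.5 = 29 degrees
Minute hand: 58 x 6 = 348 degrees
Difference: |29 - 348| = 319 degrees
Smaller angle: 360 - 319 = 41 degrees

Final answer: 41 degrees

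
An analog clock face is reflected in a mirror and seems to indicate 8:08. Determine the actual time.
Reflection across the vertical (12-6) axis maps a hand at angle A degrees to (360 - A) degrees, which sends a reading of T minutes past 12:00 to (720 - T) minutes past 12:00.
Mirror reads 8:08 = 488 minutes past 12:00.
Actual time: (720 - 488) mod 720 = 232 minutes = 3:52.

Final answer: 3:52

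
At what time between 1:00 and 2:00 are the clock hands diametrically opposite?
For hands to be 180 degrees apart: |30H - 5.5t| = 180
With H = 1: t = (30 x 1 + 180)/5.5 = 38.18 or t = (30 x 1 - 180)/5.5 = -27.27
First valid solution (0 < t < 60): t = 38.18 minutes
The hands are opposite at 38.18 minutes past 1:00.

Final answer: 38.18 minutes past 1:00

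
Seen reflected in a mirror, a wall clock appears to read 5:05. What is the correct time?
Reflection across the vertical (12-6) axis maps a hand at angle A degrees to (360 - A) degrees, which sends a reading of T minutes past 12:00 to (720 - T) minutes past 12:00.
Mirror reads 5:05 = 305 minutes past 12:00.
Actual time: (720 - 305) mod 720 = 415 minutes = 6:55.

Final answer: 6:55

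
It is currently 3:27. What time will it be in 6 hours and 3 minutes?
Starting time: 3:27
Adding 3 minutes to 27 minutes: 27 + 3 = 30 minutes
Adding 6 hours: 3 + 6 = 9
Final time: 9:30

Final answer: 9:30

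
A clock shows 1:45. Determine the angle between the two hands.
Hour hand position: 1 x 30 + 45 x 0.5 = 52.5 degrees
Minute hand position: 45 x 6 = 270 degrees
Difference: |52.5 - 270| = 217.5 degrees
Since 217.5 > 180, the smaller angle is 360 - 217.5 = 142.5 degrees

Final answer: 142.5 degrees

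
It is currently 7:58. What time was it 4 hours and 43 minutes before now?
Starting time: 7:58 = 478 total minutes past 12:00
Subtracting: 4 hours and 43 minutes = 283 minutes
478 - 283 = 195 minutes
= 3 hours and 15 minutes past 12:00 = 3:15

Final answer: 3:15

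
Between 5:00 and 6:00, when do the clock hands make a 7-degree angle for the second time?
At t minutes past 5:00, the hour hand is at 30 x 5 + 0.5t degrees and the minute hand is at 6t degrees.
The smaller angle between them is 7 degrees when |30H - 5.5t| = 7 or |30H - 5.5t| = 353.
With H = 5, solve 30 x 5 - 5.5t = +/- target for each target:
  t = (30 x 5 - 7) / 5.5 = 26
  t = (30 x 5 + 7) / 5.5 = 28.55
  t = (30 x 5 - 353) / 5.5 = -36.91 (outside (0, 60))
  t = (30 x 5 + 353) / 5.5 = 91.45 (outside (0, 60))
Valid solutions in (0, 60): {26, 28.55} minutes.
The second occurrence is t = 28.55 minutes.
The hands form a 7-degree angle at 28.55 minutes past 5:00.

Final answer: 28.55 minutes past 5:00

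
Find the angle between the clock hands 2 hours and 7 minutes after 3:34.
First find the time 2 hours and 7 minutes after 3:34.
Total minutes: 3 x 60 + 34 + 2 x 60 + 7 = 341.
341 mod 720 = 341 minutes = 5:41.
Now compute the angle at 5:41:
Hour hand: 5 x 30 + 41 x 0.5 = 170.5 degrees
Minute hand: 41 x 6 = 246 degrees
Difference: |170.5 - 246| = 75.5 degrees
The angle is 75.5 degrees

Final answer: 75.5 degrees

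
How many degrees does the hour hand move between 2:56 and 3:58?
The hour hand moves 0.5 degrees per minute.
Time elapsed: 3:58 - 2:56 = 62 minutes
Angular displacement: 62 x 0.5 = 31 degrees

Final answer: 31 degrees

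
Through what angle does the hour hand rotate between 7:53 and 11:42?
The hour hand moves 0.5 degrees per minute.
Time elapsed: 11:42 - 7:53 = 229 minutes
Angular displacement: 229 x 0.5 = 114.5 degrees

Final answer: 114.5 degrees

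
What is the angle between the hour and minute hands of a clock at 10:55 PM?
Hour hand position: 10 x 30 + 55 x 0.5 = 327.5 degrees
Minute hand position: 55 x 6 = 330 degrees
Difference: |327.5 - 330| = 2.5 degrees
The angle between the hands is 2.5 degrees

Final answer: 2.5 degrees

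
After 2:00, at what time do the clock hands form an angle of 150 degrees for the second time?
At t minutes past 2:00, the hour hand is at 30 x 2 + 0.5t degrees and the minute hand is at 6t degrees.
The smaller angle between them is 150 degrees when |30H - 5.5t| = 150 or |30H - 5.5t| = 210.
With H = 2, solve 30 x 2 - 5.5t = +/- target for each target:
  t = (30 x 2 - 150) / 5.5 = -16.36 (outside (0, 60))
  t = (30 x 2 + 150) / 5.5 = 38.18
  t = (30 x 2 - 210) / 5.5 = -27.27 (outside (0, 60))
  t = (30 x 2 + 210) / 5.5 = 49.09
Valid solutions in (0, 60): {38.18, 49.09} minutes.
The second occurrence is t = 49.09 minutes.
The hands form a 150-degree angle at 49.09 minutes past 2:00.

Final answer: 49.09 minutes past 2:00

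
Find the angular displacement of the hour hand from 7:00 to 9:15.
The hour hand moves 0.5 degrees per minute.
Time elapsed: 9:15 - 7:00 = 135 minutes
Angular displacement: 135 x 0.5 = 67.5 degrees

Final answer: 67.5 degrees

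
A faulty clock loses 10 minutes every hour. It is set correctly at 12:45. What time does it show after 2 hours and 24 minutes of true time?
For every 60 true minutes, the faulty clock advances 60 - 10 = 50 minutes.
True elapsed: 2 hours and 24 minutes = 144 minutes.
Faulty clock advances: 144 x 50/60 = 120 minutes (drift: 24 minutes behind).
Shown time: 12:45 + 120 minutes = 2:45.

Final answer: 2:45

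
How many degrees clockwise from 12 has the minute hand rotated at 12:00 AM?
The minute hand moves 6 degrees per minute.
At 12:00: 0 x 6 = 0 degrees

Final answer: 0 degrees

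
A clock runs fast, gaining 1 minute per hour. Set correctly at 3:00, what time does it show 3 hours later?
For every 60 true minutes, the faulty clock advances 60 + 1 = 61 minutes.
True elapsed: 3 hours = 180 minutes.
Faulty clock advances: 180 x 61/60 = 183 minutes (drift: 3 minutes ahead).
Shown time: 3:00 + 183 minutes = 6:03.

Final answer: 6:03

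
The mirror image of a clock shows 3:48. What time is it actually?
Reflection across the vertical (12-6) axis maps a hand at angle A degrees to (360 - A) degrees, which sends a reading of T minutes past 12:00 to (720 - T) minutes past 12:00.
Mirror reads 3:48 = 228 minutes past 12:00.
Actual time: (720 - 228) mod 720 = 492 minutes = 8:12.

Final answer: 8:12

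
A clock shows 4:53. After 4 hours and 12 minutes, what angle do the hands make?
First find the time 4 hours and 12 minutes after 4:53.
Total minutes: 4 x 60 + 53 + 4 x 60 + 12 = 545.
545 mod 720 = 545 minutes = 9:05.
Now compute the angle at 9:05:
Hour hand: 9 x 30 + 5 x 0.5 = 272.5 degrees
Minute hand: 5 x 6 = 30 degrees
Difference: |272.5 - 30| = 242.5 degrees
Smaller angle: 360 - 242.5 = 117.5 degrees

Final answer: 117.5 degrees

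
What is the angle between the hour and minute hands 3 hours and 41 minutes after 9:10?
First find the time 3 hours and 41 minutes after 9:10.
Total minutes: 9 x 60 + 10 + 3 x 60 + 41 = 771.
771 mod 720 = 51 minutes = 12:51.
Now compute the angle at 12:51:
Hour hand: 0 x 30 + 51 x 0.5 = 25.5 degrees
Minute hand: 51 x 6 = 306 degrees
Difference: |25.5 - 306| = 280.5 degrees
Smaller angle: 360 - 280.5 = 79.5 degrees

Final answer: 79.5 degrees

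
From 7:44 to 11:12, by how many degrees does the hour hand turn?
The hour hand moves 0.5 degrees per minute.
Time elapsed: 11:12 - 7:44 = 208 minutes
Angular displacement: 208 x 0.5 = 104 degrees

Final answer: 104 degrees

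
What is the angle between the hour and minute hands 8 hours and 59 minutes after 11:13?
First find the time 8 hours and 59 minutes after 11:13.
Total minutes: 11 x 60 + 13 + 8 x 60 + 59 = 1212.
1212 mod 720 = 492 minutes = 8:12.
Now compute the angle at 8:12:
Hour hand: 8 x 30 + 12 x 0.5 = 246 degrees
Minute hand: 12 x 6 = 72 degrees
Difference: |246 - 72| = 174 degrees
The angle is 174 degrees

Final answer: 174 degrees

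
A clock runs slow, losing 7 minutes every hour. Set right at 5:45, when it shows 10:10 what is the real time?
For every 60 true minutes, the faulty clock advances 53 minutes, so 1 faulty-clock minute corresponds to 60/53 true minutes.
From 5:45 to 10:10 on the faulty dial is 265 minutes.
True elapsed: 265 x 60/53 = 300 minutes = 5 hours.
True time: 5:45 + 5 hours = 10:45.

Final answer: 10:45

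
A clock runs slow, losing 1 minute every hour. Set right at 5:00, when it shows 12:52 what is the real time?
For every 60 true minutes, the faulty clock advances 59 minutes, so 1 faulty-clock minute corresponds to 60/59 true minutes.
From 5:00 to 12:52 on the faulty dial is 472 minutes.
True elapsed: 472 x 60/59 = 480 minutes = 8 hours.
True time: 5:00 + 8 hours = 1:00.

Final answer: 1:00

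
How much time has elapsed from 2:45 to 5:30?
From 2:45 to 5:30:
(5 x 60 + 30) - (2 x 60 + 45) = 330 - 165 = 165 minutes
= 2 hours and 45 minutes

Final answer: 2 hours and 45 minutes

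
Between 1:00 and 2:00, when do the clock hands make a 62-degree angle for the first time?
At t minutes past 1:00, the hour hand is at 30 x 1 + 0.5t degrees and the minute hand is at 6t degrees.
The smaller angle between them is 62 degrees when |30H - 5.5t| = 62 or |30H - 5.5t| = 298.
With H = 1, solve 30 x 1 - 5.5t = +/- target for each target:
  t = (30 x 1 - 62) / 5.5 = -5.82 (outside (0, 60))
  t = (30 x 1 + 62) / 5.5 = 16.73
  t = (30 x 1 - 298) / 5.5 = -48.73 (outside (0, 60))
  t = (30 x 1 + 298) / 5.5 = 59.64
Valid solutions in (0, 60): {16.73, 59.64} minutes.
The first occurrence is t = 16.73 minutes.
The hands form a 62-degree angle at 16.73 minutes past 1:00.

Final answer: 16.73 minutes past 1:00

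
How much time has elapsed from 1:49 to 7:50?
From 1:49 to 7:50:
(7 x 60 + 50) - (1 x 60 + 49) = 470 - 109 = 361 minutes
= 6 hours and 1 minute

Final answer: 6 hours and 1 minute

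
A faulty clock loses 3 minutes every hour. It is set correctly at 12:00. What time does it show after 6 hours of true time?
For every 60 true minutes, the faulty clock advances 60 - 3 = 57 minutes.
True elapsed: 6 hours = 360 minutes.
Faulty clock advances: 360 x 57/60 = 342 minutes (drift: 18 minutes behind).
Shown time: 12:00 + 342 minutes = 5:42.

Final answer: 5:42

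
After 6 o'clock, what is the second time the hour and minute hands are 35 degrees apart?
At t minutes past 6:00, the hour hand is at 30 x 6 + 0.5t degrees and the minute hand is at 6t degrees.
The smaller angle between them is 35 degrees when |30H - 5.5t| = 35 or |30H - 5.5t| = 325.
With H = 6, solve 30 x 6 - 5.5t = +/- target for each target:
  t = (30 x 6 - 35) / 5.5 = 26.36
  t = (30 x 6 + 35) / 5.5 = 39.09
  t = (30 x 6 - 325) / 5.5 = -26.36 (outside (0, 60))
  t = (30 x 6 + 325) / 5.5 = 91.82 (outside (0, 60))
Valid solutions in (0, 60): {26.36, 39.09} minutes.
The second occurrence is t = 39.09 minutes.
The hands form a 35-degree angle at 39.09 minutes past 6:00.

Final answer: 39.09 minutes past 6:00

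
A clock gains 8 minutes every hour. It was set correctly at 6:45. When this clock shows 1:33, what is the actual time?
For every 60 true minutes, the faulty clock advances 68 minutes, so 1 faulty-clock minute corresponds to 60/68 true minutes.
From 6:45 to 1:33 on the faulty dial is 408 minutes.
True elapsed: 408 x 60/68 = 360 minutes = 6 hours.
True time: 6:45 + 6 hours = 12:45.

Final answer: 12:45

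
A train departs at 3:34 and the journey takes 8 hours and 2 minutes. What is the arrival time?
Starting time: 3:34
Adding 2 minutes to 34 minutes: 34 + 2 = 36 minutes
Adding 8 hours: 3 + 8 = 11
Final time: 11:36

Final answer: 11:36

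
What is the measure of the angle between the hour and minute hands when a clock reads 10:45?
Hour hand position: 10 x 30 + 45 x 0.5 = 322.5 degrees
Minute hand position: 45 x 6 = 270 degrees
Difference: |322.5 - 270| = 52.5 degrees
The angle between the hands is 52.5 degrees

Final answer: 52.5 degrees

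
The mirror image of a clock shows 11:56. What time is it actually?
Reflection across the vertical (12-6) axis maps a hand at angle A degrees to (360 - A) degrees, which sends a reading of T minutes past 12:00 to (720 - T) minutes past 12:00.
Mirror reads 11:56 = 716 minutes past 12:00.
Actual time: (720 - 716) mod 720 = 4 minutes = 12:04.

Final answer: 12:04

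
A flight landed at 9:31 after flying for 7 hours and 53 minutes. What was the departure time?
Starting time: 9:31 = 571 total minutes past 12:00
Subtracting: 7 hours and 53 minutes = 473 minutes
571 - 473 = 98 minutes
= 1 hour and 38 minutes past 12:00 = 1:38

Final answer: 1:38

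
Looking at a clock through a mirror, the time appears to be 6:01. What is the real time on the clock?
Reflection across the vertical (12-6) axis maps a hand at angle A degrees to (360 - A) degrees, which sends a reading of T minutes past 12:00 to (720 - T) minutes past 12:00.
Mirror reads 6:01 = 361 minutes past 12:00.
Actual time: (720 - 361) mod 720 = 359 minutes = 5:59.

Final answer: 5:59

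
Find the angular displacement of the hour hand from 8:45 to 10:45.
The hour hand moves 0.5 degrees per minute.
Time elapsed: 10:45 - 8:45 = 120 minutes
Angular displacement: 120 x 0.5 = 60 degrees

Final answer: 60 degrees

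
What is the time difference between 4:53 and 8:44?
From 4:53 to 8:44:
(8 x 60 + 44) - (4 x 60 + 53) = 524 - 293 = 231 minutes
= 3 hours and 51 minutes

Final answer: 3 hours and 51 minutes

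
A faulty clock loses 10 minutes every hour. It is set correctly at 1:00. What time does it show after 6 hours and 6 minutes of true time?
For every 60 true minutes, the faulty clock advances 60 - 10 = 50 minutes.
True elapsed: 6 hours and 6 minutes = 366 minutes.
Faulty clock advances: 366 x 50/60 = 305 minutes (drift: 61 minutes behind).
Shown time: 1:00 + 305 minutes = 6:05.

Final answer: 6:05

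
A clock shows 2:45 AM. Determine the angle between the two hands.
Hour hand position: 2 x 30 + 45 x 0.5 = 82.5 degrees
Minute hand position: 45 x 6 = 270 degrees
Difference: |82.5 - 270| = 187.5 degrees
Since 187.5 > 180, the smaller angle is 360 - 187.5 = 172.5 degrees

Final answer: 172.5 degrees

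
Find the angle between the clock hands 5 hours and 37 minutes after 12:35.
First find the time 5 hours and 37 minutes after 12:35.
Total minutes: 12 x 60 + 35 + 5 x 60 + 37 = 1092.
1092 mod 720 = 372 minutes = 6:12.
Now compute the angle at 6:12:
Hour hand: 6 x 30 + 12 x 0.5 = 186 degrees
Minute hand: 12 x 6 = 72 degrees
Difference: |186 - 72| = 114 degrees
The angle is 114 degrees

Final answer: 114 degrees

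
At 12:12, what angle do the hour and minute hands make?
Hour hand position: 0 x 30 + 12 x 0.5 = 6 degrees
Minute hand position: 12 x 6 = 72 degrees
Difference: |6 - 72| = 66 degrees
The angle between the hands is 66 degrees

Final answer: 66 degrees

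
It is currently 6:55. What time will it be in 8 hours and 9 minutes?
Starting time: 6:55
Adding 9 minutes to 55 minutes: 55 + 9 = 64 minutes = 1 hour and 4 minutes
Adding 8 hours: 6 + 8 + 1 (carry) = 15 - 12 = 3
Final time: 3:04

Final answer: 3:04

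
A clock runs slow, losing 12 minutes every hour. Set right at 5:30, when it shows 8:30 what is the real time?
For every 60 true minutes, the faulty clock advances 48 minutes, so 1 faulty-clock minute corresponds to 60/48 true minutes.
From 5:30 to 8:30 on the faulty dial is 180 minutes.
True elapsed: 180 x 60/48 = 225 minutes = 3 hours and 45 minutes.
True time: 5:30 + 3 hours and 45 minutes = 9:15.

Final answer: 9:15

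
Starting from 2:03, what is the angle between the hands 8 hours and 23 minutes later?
First find the time 8 hours and 23 minutes after 2:03.
Total minutes: 2 x 60 + 3 + 8 x 60 + 23 = 626.
626 mod 720 = 626 minutes = 10:26.
Now compute the angle at 10:26:
Hour hand: 10 x 30 + 26 x 0.5 = 313 degrees
Minute hand: 26 x 6 = 156 degrees
Difference: |313 - 156| = 157 degrees
The angle is 157 degrees

Final answer: 157 degrees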